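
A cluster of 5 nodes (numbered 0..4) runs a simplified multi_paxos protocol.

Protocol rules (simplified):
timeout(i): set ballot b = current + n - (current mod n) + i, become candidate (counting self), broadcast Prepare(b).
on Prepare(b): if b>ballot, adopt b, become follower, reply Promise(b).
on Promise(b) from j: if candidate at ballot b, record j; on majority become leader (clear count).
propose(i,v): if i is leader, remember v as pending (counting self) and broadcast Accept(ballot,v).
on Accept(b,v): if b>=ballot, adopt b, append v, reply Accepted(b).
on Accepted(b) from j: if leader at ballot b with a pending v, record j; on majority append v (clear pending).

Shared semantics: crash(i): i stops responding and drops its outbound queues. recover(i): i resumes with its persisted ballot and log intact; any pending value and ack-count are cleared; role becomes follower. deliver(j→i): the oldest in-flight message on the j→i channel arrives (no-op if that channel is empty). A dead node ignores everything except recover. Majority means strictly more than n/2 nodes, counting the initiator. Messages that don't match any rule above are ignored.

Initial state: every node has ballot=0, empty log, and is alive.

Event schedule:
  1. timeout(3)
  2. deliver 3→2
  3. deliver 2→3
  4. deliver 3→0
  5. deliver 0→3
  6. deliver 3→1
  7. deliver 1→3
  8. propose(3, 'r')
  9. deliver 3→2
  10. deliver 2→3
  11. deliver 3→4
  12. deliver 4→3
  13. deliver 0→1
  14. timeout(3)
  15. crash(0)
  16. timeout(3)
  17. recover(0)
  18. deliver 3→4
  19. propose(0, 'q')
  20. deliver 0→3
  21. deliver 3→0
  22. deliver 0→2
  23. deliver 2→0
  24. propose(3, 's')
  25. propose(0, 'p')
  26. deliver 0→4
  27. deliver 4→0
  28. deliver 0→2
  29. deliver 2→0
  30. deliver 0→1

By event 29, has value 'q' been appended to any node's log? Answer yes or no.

step 1 timeout(3): 3={cand,b=8,log=-}
step 2 deliver 3→2: 2={foll,b=8,log=-}
step 3 deliver 2→3: —
step 4 deliver 3→0: 0={foll,b=8,log=-}
step 5 deliver 0→3: 3={lead,b=8,log=-}
step 6 deliver 3→1: 1={foll,b=8,log=-}
step 7 deliver 1→3: —
step 8 propose(3,'r'): —
step 9 deliver 3→2: 2={foll,b=8,log=r}
step 10 deliver 2→3: —
step 11 deliver 3→4: 4={foll,b=8,log=-}
step 12 deliver 4→3: —
step 13 deliver 0→1: —
step 14 timeout(3): 3={cand,b=13,log=-}
step 15 crash(0): 0={✗foll,b=8,log=-}
step 16 timeout(3): 3={cand,b=18,log=-}
step 17 recover(0): 0={foll,b=8,log=-}
step 18 deliver 3→4: 4={foll,b=8,log=r}
step 19 propose(0,'q'): —
step 20 deliver 0→3: —
step 21 deliver 3→0: 0={foll,b=8,log=r}
step 22 deliver 0→2: —
step 23 deliver 2→0: —
step 24 propose(3,'s'): —
step 25 propose(0,'p'): —
step 26 deliver 0→4: —
step 27 deliver 4→0: —
step 28 deliver 0→2: —
step 29 deliver 2→0: —

no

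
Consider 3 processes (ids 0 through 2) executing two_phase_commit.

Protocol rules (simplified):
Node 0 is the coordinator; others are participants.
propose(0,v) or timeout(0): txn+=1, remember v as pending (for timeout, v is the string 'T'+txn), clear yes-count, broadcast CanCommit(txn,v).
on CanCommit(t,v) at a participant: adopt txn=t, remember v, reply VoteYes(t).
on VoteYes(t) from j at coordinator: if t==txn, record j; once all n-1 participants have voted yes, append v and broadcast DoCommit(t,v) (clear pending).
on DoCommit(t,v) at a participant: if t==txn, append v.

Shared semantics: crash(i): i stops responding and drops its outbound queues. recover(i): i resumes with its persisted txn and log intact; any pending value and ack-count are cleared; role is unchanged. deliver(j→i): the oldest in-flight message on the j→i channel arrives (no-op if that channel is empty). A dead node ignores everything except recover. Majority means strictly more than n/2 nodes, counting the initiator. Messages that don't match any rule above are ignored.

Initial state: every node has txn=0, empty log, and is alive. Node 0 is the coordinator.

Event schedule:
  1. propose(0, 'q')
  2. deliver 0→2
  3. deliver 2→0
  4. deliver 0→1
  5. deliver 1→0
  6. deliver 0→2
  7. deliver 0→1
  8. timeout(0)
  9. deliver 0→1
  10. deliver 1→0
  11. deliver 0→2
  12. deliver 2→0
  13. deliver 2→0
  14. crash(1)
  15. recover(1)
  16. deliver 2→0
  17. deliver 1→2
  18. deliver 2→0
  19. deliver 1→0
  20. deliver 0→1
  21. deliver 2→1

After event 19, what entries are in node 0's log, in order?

e1 propose(0,'q'): 0[coor,t=1,-]
e2 deliver 0→2: 2[part,t=1,-]
e3 deliver 2→0: ·
e4 deliver 0→1: 1[part,t=1,-]
e5 deliver 1→0: 0[coor,t=1,q]
e6 deliver 0→2: 2[part,t=1,q]
e7 deliver 0→1: 1[part,t=1,q]
e8 timeout(0): 0[coor,t=2,q]
e9 deliver 0→1: 1[part,t=2,q]
e10 deliver 1→0: ·
e11 deliver 0→2: 2[part,t=2,q]
e12 deliver 2→0: 0[coor,t=2,q,T2]
e13 deliver 2→0: ·
e14 crash(1): 1[✗part,t=2,q]
e15 recover(1): 1[part,t=2,q]
e16 deliver 2→0: ·
e17 deliver 1→2: ·
e18 deliver 2→0: ·
e19 deliver 1→0: ·

q,T2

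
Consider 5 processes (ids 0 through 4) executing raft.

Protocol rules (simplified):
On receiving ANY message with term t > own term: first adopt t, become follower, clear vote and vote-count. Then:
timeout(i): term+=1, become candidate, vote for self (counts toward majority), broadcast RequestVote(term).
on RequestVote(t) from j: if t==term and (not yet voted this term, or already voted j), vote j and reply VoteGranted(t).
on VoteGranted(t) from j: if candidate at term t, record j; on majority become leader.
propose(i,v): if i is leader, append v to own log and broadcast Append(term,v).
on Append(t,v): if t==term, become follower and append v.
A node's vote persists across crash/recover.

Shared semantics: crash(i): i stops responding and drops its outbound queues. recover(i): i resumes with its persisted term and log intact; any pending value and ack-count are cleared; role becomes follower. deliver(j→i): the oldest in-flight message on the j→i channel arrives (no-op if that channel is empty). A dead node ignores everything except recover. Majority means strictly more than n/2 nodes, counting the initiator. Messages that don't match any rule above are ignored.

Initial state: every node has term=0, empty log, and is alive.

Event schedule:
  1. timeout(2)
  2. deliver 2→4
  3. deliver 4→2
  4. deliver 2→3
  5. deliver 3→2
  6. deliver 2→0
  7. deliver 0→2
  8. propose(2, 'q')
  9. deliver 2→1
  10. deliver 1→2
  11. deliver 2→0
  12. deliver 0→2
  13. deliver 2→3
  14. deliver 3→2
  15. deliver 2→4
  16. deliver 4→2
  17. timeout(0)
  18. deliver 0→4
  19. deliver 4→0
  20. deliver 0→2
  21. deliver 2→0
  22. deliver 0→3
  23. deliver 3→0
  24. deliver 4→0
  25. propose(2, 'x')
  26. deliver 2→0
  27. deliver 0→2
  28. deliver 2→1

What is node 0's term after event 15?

1

1. timeout(2):  <2:cand t1 ->
2. deliver 2→4:  <4:foll t1 ->
3. deliver 4→2:  nop
4. deliver 2→3:  <3:foll t1 ->
5. deliver 3→2:  <2:lead t1 ->
6. deliver 2→0:  <0:foll t1 ->
7. deliver 0→2:  nop
8. propose(2,'q'):  <2:lead t1 q>
9. deliver 2→1:  <1:foll t1 ->
10. deliver 1→2:  nop
11. deliver 2→0:  <0:foll t1 q>
12. deliver 0→2:  nop
13. deliver 2→3:  <3:foll t1 q>
14. deliver 3→2:  nop
15. deliver 2→4:  <4:foll t1 q>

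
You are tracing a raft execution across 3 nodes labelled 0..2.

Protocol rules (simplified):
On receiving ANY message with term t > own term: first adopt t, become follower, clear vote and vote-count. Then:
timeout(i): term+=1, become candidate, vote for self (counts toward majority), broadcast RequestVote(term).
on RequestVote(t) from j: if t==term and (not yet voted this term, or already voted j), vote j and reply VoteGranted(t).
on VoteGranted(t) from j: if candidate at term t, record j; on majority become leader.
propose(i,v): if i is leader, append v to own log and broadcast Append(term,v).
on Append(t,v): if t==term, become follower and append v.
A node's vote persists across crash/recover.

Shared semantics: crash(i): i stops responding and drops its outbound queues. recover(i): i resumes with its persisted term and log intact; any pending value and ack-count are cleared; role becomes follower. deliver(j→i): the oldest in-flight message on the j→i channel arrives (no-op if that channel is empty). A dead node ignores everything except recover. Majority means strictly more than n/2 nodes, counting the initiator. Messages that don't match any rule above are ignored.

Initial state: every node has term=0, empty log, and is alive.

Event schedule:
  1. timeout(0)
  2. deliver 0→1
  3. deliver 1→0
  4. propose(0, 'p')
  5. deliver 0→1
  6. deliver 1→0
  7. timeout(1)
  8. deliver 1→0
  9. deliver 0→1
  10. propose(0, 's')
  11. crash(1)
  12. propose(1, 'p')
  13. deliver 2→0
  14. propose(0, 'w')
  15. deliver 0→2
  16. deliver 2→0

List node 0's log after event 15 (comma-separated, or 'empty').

e1 timeout(0): 0[cand,t=1,-]
e2 deliver 0→1: 1[foll,t=1,-]
e3 deliver 1→0: 0[lead,t=1,-]
e4 propose(0,'p'): 0[lead,t=1,p]
e5 deliver 0→1: 1[foll,t=1,p]
e6 deliver 1→0: ·
e7 timeout(1): 1[cand,t=2,p]
e8 deliver 1→0: 0[foll,t=2,p]
e9 deliver 0→1: 1[lead,t=2,p]
e10 propose(0,'s'): ·
e11 crash(1): 1[✗lead,t=2,p]
e12 propose(1,'p'): ·
e13 deliver 2→0: ·
e14 propose(0,'w'): ·
e15 deliver 0→2: 2[foll,t=1,-]

p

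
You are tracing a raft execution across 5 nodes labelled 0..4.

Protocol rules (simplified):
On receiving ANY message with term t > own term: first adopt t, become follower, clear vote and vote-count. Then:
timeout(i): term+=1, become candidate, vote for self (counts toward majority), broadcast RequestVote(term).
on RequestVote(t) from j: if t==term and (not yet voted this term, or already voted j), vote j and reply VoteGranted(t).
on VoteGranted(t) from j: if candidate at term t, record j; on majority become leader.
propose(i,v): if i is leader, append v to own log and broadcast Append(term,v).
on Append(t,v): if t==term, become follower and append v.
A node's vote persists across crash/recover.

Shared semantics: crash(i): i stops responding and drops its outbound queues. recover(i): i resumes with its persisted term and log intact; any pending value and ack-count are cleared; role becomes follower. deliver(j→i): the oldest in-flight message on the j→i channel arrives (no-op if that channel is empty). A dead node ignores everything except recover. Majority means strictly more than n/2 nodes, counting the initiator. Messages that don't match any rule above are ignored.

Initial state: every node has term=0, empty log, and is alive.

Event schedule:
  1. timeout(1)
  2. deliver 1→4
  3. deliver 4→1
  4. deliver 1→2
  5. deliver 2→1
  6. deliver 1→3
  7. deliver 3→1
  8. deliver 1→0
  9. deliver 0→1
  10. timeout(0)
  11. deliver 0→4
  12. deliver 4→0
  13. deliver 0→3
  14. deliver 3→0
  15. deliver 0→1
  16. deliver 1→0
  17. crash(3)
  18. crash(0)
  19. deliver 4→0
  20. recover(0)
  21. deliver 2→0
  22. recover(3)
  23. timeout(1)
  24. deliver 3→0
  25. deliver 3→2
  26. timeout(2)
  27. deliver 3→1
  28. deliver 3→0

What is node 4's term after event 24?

2

step 1 timeout(1): 1={cand,t=1,log=-}
step 2 deliver 1→4: 4={foll,t=1,log=-}
step 3 deliver 4→1: —
step 4 deliver 1→2: 2={foll,t=1,log=-}
step 5 deliver 2→1: 1={lead,t=1,log=-}
step 6 deliver 1→3: 3={foll,t=1,log=-}
step 7 deliver 3→1: —
step 8 deliver 1→0: 0={foll,t=1,log=-}
step 9 deliver 0→1: —
step 10 timeout(0): 0={cand,t=2,log=-}
step 11 deliver 0→4: 4={foll,t=2,log=-}
step 12 deliver 4→0: —
step 13 deliver 0→3: 3={foll,t=2,log=-}
step 14 deliver 3→0: 0={lead,t=2,log=-}
step 15 deliver 0→1: 1={foll,t=2,log=-}
step 16 deliver 1→0: —
step 17 crash(3): 3={✗foll,t=2,log=-}
step 18 crash(0): 0={✗lead,t=2,log=-}
step 19 deliver 4→0: —
step 20 recover(0): 0={foll,t=2,log=-}
step 21 deliver 2→0: —
step 22 recover(3): 3={foll,t=2,log=-}
step 23 timeout(1): 1={cand,t=3,log=-}
step 24 deliver 3→0: —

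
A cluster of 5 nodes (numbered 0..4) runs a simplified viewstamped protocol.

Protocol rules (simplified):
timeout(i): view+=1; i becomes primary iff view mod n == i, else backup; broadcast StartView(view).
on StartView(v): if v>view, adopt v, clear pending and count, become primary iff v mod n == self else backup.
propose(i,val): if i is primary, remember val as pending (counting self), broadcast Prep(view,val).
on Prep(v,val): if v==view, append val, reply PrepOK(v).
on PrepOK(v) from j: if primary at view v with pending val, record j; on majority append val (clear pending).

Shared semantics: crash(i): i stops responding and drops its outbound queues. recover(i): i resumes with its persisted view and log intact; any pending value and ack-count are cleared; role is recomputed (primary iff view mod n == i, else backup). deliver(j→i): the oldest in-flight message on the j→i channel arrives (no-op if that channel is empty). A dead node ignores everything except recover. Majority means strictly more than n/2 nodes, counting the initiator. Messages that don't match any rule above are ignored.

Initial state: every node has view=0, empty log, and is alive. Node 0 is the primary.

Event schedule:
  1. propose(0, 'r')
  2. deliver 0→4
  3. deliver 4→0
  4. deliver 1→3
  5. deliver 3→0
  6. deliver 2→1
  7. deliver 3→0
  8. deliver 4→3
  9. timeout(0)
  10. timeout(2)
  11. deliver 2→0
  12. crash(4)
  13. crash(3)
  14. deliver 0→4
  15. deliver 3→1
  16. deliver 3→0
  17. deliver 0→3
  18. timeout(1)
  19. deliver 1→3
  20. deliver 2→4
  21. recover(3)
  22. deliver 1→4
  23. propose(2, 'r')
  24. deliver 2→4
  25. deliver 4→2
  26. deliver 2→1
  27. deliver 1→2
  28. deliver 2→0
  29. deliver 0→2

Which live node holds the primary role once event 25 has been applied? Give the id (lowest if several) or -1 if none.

1

1. propose(0,'r'):  nop
2. deliver 0→4:  <4:back v0 r>
3. deliver 4→0:  nop
4. deliver 1→3:  nop
5. deliver 3→0:  nop
6. deliver 2→1:  nop
7. deliver 3→0:  nop
8. deliver 4→3:  nop
9. timeout(0):  <0:back v1 ->
10. timeout(2):  <2:back v1 ->
11. deliver 2→0:  nop
12. crash(4):  <4:✗back v0 r>
13. crash(3):  <3:✗back v0 ->
14. deliver 0→4:  nop
15. deliver 3→1:  nop
16. deliver 3→0:  nop
17. deliver 0→3:  nop
18. timeout(1):  <1:prim v1 ->
19. deliver 1→3:  nop
20. deliver 2→4:  nop
21. recover(3):  <3:back v0 ->
22. deliver 1→4:  nop
23. propose(2,'r'):  nop
24. deliver 2→4:  nop
25. deliver 4→2:  nop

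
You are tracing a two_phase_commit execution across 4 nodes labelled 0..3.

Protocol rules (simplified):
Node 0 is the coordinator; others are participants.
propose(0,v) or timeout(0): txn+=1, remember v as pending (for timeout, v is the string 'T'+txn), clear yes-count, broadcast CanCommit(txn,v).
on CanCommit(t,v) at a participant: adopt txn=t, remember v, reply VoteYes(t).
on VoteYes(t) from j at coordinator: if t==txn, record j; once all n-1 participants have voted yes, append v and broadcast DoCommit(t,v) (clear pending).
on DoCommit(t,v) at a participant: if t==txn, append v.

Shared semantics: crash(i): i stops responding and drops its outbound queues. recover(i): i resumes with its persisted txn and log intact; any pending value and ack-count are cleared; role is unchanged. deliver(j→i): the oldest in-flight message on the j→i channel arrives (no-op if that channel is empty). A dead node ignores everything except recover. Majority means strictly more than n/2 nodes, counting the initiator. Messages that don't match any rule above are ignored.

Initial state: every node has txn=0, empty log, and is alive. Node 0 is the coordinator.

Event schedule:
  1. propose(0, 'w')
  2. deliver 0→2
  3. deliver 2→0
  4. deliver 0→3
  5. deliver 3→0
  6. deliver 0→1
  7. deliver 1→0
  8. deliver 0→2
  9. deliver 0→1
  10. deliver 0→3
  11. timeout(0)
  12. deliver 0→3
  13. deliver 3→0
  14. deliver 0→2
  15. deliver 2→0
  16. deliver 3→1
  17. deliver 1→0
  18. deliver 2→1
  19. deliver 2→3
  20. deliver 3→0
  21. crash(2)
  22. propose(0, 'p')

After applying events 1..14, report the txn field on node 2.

2

1. propose(0,'w'):  <0:coor t1 ->
2. deliver 0→2:  <2:part t1 ->
3. deliver 2→0:  nop
4. deliver 0→3:  <3:part t1 ->
5. deliver 3→0:  nop
6. deliver 0→1:  <1:part t1 ->
7. deliver 1→0:  <0:coor t1 w>
8. deliver 0→2:  <2:part t1 w>
9. deliver 0→1:  <1:part t1 w>
10. deliver 0→3:  <3:part t1 w>
11. timeout(0):  <0:coor t2 w>
12. deliver 0→3:  <3:part t2 w>
13. deliver 3→0:  nop
14. deliver 0→2:  <2:part t2 w>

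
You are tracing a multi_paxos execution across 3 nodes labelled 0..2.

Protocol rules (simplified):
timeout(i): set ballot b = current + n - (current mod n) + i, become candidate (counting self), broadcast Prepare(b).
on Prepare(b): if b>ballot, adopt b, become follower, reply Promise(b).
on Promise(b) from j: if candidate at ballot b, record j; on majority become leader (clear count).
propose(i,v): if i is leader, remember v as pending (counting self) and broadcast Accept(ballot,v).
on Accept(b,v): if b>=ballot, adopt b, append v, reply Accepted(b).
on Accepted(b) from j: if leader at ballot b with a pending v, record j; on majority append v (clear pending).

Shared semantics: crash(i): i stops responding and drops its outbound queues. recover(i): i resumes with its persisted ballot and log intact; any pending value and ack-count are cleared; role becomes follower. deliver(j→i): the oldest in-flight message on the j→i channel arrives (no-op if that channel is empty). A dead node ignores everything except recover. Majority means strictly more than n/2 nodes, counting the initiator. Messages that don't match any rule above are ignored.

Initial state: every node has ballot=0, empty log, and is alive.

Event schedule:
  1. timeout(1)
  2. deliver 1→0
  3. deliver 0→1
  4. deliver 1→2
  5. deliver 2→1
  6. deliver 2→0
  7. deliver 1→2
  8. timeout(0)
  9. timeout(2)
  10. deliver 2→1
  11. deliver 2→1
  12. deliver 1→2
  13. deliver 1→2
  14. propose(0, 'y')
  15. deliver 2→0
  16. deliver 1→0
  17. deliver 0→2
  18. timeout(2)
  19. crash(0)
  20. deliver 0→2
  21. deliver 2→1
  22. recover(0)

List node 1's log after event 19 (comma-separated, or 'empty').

1. timeout(1):  <1:cand b4 ->
2. deliver 1→0:  <0:foll b4 ->
3. deliver 0→1:  <1:lead b4 ->
4. deliver 1→2:  <2:foll b4 ->
5. deliver 2→1:  nop
6. deliver 2→0:  nop
7. deliver 1→2:  nop
8. timeout(0):  <0:cand b6 ->
9. timeout(2):  <2:cand b8 ->
10. deliver 2→1:  <1:foll b8 ->
11. deliver 2→1:  nop
12. deliver 1→2:  <2:lead b8 ->
13. deliver 1→2:  nop
14. propose(0,'y'):  nop
15. deliver 2→0:  <0:foll b8 ->
16. deliver 1→0:  nop
17. deliver 0→2:  nop
18. timeout(2):  <2:cand b11 ->
19. crash(0):  <0:✗foll b8 ->

empty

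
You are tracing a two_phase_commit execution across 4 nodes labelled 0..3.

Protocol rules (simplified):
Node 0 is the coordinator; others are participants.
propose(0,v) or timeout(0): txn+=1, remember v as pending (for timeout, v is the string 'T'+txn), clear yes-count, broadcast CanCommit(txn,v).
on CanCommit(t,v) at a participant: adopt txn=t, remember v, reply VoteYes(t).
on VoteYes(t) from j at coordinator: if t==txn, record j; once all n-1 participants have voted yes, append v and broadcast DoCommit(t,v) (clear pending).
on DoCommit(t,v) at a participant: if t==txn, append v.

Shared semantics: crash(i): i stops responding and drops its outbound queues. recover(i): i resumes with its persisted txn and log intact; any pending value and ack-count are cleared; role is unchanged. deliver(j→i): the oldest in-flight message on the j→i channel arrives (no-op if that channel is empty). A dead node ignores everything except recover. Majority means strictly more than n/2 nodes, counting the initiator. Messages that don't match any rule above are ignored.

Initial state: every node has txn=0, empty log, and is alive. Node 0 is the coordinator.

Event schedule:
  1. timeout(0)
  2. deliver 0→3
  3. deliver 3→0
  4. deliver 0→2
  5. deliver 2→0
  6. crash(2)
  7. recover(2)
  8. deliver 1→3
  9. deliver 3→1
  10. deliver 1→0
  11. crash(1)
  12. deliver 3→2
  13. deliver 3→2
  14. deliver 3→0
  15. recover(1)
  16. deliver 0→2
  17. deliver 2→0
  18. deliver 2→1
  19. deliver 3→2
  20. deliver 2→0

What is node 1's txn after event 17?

e1 timeout(0): 0[coor,t=1,-]
e2 deliver 0→3: 3[part,t=1,-]
e3 deliver 3→0: ·
e4 deliver 0→2: 2[part,t=1,-]
e5 deliver 2→0: ·
e6 crash(2): 2[✗part,t=1,-]
e7 recover(2): 2[part,t=1,-]
e8 deliver 1→3: ·
e9 deliver 3→1: ·
e10 deliver 1→0: ·
e11 crash(1): 1[✗part,t=0,-]
e12 deliver 3→2: ·
e13 deliver 3→2: ·
e14 deliver 3→0: ·
e15 recover(1): 1[part,t=0,-]
e16 deliver 0→2: ·
e17 deliver 2→0: ·

0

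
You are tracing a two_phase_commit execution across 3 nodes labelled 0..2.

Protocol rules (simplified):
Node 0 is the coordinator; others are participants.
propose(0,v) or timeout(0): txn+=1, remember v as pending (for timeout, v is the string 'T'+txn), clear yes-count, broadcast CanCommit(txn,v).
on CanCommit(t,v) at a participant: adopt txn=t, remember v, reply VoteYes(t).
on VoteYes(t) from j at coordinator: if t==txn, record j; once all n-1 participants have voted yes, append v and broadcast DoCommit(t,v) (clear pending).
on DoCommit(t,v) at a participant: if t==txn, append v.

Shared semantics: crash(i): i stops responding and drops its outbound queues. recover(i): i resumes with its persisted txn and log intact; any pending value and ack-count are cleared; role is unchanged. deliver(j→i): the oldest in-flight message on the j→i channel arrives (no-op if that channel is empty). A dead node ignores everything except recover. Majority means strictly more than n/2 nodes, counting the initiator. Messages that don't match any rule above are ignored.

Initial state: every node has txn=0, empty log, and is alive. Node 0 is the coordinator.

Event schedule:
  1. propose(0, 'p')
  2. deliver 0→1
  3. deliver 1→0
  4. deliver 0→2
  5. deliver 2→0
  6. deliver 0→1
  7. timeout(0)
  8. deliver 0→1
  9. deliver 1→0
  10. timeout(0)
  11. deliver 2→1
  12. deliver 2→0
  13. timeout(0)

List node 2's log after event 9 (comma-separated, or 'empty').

after 1 — propose(0,'p'): n0:coor/t1/[-]
after 2 — deliver 0→1: n1:part/t1/[-]
after 3 — deliver 1→0: ·
after 4 — deliver 0→2: n2:part/t1/[-]
after 5 — deliver 2→0: n0:coor/t1/[p]
after 6 — deliver 0→1: n1:part/t1/[p]
after 7 — timeout(0): n0:coor/t2/[p]
after 8 — deliver 0→1: n1:part/t2/[p]
after 9 — deliver 1→0: ·

empty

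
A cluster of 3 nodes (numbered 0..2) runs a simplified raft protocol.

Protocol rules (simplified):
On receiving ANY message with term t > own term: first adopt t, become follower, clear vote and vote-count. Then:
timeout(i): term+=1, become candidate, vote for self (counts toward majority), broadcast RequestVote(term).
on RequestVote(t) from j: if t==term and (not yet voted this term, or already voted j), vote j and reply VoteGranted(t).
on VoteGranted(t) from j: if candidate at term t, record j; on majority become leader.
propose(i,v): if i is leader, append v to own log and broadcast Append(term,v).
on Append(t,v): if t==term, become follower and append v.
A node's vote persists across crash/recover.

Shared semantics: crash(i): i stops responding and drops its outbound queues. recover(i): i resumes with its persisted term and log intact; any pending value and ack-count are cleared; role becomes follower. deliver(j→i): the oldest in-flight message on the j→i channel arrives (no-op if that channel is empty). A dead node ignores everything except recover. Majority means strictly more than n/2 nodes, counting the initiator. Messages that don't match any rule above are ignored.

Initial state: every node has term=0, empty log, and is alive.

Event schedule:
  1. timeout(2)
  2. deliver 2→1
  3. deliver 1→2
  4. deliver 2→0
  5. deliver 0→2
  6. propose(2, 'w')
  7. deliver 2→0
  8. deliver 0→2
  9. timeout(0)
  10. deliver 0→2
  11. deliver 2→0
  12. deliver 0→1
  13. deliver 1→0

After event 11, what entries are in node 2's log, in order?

w

e1 timeout(2): 2[cand,t=1,-]
e2 deliver 2→1: 1[foll,t=1,-]
e3 deliver 1→2: 2[lead,t=1,-]
e4 deliver 2→0: 0[foll,t=1,-]
e5 deliver 0→2: ·
e6 propose(2,'w'): 2[lead,t=1,w]
e7 deliver 2→0: 0[foll,t=1,w]
e8 deliver 0→2: ·
e9 timeout(0): 0[cand,t=2,w]
e10 deliver 0→2: 2[foll,t=2,w]
e11 deliver 2→0: 0[lead,t=2,w]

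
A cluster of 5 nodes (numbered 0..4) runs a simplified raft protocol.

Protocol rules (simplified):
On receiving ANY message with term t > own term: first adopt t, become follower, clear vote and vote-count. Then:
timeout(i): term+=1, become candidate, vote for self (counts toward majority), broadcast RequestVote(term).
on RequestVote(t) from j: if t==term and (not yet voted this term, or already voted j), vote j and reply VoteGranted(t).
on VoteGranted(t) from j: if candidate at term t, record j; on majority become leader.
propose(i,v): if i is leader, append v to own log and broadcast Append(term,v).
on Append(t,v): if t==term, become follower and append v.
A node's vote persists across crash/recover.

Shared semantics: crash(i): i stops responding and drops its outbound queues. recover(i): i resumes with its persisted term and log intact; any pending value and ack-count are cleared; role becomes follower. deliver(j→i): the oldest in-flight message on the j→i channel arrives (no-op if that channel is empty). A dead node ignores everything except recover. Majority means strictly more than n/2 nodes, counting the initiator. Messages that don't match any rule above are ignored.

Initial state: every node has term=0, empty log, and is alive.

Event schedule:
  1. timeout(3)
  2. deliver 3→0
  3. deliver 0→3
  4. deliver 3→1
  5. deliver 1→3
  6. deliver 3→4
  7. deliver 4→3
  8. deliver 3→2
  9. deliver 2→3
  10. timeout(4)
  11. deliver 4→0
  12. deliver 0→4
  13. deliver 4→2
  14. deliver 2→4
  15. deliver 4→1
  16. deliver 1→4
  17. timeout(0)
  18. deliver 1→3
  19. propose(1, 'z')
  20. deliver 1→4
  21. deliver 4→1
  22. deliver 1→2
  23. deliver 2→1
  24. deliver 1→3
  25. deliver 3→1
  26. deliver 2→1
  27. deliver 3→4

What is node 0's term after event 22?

step 1 timeout(3): 3={cand,t=1,log=-}
step 2 deliver 3→0: 0={foll,t=1,log=-}
step 3 deliver 0→3: —
step 4 deliver 3→1: 1={foll,t=1,log=-}
step 5 deliver 1→3: 3={lead,t=1,log=-}
step 6 deliver 3→4: 4={foll,t=1,log=-}
step 7 deliver 4→3: —
step 8 deliver 3→2: 2={foll,t=1,log=-}
step 9 deliver 2→3: —
step 10 timeout(4): 4={cand,t=2,log=-}
step 11 deliver 4→0: 0={foll,t=2,log=-}
step 12 deliver 0→4: —
step 13 deliver 4→2: 2={foll,t=2,log=-}
step 14 deliver 2→4: 4={lead,t=2,log=-}
step 15 deliver 4→1: 1={foll,t=2,log=-}
step 16 deliver 1→4: —
step 17 timeout(0): 0={cand,t=3,log=-}
step 18 deliver 1→3: —
step 19 propose(1,'z'): —
step 20 deliver 1→4: —
step 21 deliver 4→1: —
step 22 deliver 1→2: —

3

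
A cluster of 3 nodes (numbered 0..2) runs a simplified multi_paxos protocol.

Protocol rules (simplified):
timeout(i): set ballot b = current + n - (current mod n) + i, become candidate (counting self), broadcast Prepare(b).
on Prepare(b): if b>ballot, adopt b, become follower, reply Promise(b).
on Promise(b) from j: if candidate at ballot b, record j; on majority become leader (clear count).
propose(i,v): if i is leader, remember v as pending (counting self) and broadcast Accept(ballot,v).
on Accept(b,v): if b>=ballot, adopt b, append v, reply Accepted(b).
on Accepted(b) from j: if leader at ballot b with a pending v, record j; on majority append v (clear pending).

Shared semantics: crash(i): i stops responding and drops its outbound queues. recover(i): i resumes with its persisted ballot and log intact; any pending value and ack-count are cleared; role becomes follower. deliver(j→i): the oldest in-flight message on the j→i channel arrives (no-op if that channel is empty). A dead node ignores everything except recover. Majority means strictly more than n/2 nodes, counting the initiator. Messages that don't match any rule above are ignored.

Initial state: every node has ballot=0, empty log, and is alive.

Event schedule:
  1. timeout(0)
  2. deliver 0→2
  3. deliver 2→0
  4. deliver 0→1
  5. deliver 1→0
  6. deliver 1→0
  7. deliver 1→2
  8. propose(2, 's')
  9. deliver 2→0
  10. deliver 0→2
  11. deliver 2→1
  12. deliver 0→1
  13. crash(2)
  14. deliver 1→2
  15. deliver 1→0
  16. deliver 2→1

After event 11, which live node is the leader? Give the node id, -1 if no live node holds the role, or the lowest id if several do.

0

e1 timeout(0): 0[cand,b=3,-]
e2 deliver 0→2: 2[foll,b=3,-]
e3 deliver 2→0: 0[lead,b=3,-]
e4 deliver 0→1: 1[foll,b=3,-]
e5 deliver 1→0: ·
e6 deliver 1→0: ·
e7 deliver 1→2: ·
e8 propose(2,'s'): ·
e9 deliver 2→0: ·
e10 deliver 0→2: ·
e11 deliver 2→1: ·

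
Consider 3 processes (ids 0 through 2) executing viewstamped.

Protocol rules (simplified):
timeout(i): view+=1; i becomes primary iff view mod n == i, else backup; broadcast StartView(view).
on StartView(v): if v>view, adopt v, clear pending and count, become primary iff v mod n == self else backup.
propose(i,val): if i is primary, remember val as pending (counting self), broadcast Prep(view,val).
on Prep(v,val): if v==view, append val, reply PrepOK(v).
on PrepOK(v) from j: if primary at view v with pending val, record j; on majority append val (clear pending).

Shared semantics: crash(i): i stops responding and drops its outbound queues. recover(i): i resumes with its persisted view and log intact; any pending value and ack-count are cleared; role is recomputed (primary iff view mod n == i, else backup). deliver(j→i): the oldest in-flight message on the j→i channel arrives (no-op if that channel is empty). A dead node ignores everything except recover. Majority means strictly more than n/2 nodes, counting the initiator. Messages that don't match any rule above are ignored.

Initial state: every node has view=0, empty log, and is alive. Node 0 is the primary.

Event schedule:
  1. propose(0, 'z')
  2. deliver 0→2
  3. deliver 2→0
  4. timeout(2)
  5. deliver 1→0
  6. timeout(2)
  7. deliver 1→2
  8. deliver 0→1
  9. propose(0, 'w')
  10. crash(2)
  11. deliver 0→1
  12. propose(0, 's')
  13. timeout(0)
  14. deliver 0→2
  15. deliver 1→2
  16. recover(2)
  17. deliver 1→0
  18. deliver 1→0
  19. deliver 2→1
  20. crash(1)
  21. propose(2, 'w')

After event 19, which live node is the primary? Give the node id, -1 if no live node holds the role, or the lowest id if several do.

step 1 propose(0,'z'): —
step 2 deliver 0→2: 2={back,v=0,log=z}
step 3 deliver 2→0: 0={prim,v=0,log=z}
step 4 timeout(2): 2={back,v=1,log=z}
step 5 deliver 1→0: —
step 6 timeout(2): 2={prim,v=2,log=z}
step 7 deliver 1→2: —
step 8 deliver 0→1: 1={back,v=0,log=z}
step 9 propose(0,'w'): —
step 10 crash(2): 2={✗prim,v=2,log=z}
step 11 deliver 0→1: 1={back,v=0,log=z,w}
step 12 propose(0,'s'): —
step 13 timeout(0): 0={back,v=1,log=z}
step 14 deliver 0→2: —
step 15 deliver 1→2: —
step 16 recover(2): 2={prim,v=2,log=z}
step 17 deliver 1→0: —
step 18 deliver 1→0: —
step 19 deliver 2→1: —

2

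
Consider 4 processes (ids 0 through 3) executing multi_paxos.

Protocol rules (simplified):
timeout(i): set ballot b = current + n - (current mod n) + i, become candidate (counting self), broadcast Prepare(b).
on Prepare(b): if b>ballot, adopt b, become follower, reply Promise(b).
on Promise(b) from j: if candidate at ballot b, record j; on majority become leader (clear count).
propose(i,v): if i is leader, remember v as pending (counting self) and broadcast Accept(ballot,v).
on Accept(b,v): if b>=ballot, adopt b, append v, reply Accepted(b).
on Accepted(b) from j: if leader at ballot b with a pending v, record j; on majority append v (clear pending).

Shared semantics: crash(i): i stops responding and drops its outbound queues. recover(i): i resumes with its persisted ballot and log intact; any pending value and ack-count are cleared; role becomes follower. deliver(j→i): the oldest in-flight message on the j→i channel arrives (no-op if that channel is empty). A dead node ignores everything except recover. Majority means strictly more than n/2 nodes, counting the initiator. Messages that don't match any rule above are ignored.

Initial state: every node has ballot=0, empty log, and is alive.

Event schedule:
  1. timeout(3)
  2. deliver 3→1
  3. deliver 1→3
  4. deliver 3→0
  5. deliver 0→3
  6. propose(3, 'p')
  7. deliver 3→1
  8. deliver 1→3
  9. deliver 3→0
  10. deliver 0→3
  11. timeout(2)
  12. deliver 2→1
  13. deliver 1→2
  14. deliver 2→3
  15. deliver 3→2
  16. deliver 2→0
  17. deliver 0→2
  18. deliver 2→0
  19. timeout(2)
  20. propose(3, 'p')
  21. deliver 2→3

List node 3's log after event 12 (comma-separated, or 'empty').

[1] timeout(3) → N3(cand b7 [-])
[2] deliver 3→1 → N1(foll b7 [-])
[3] deliver 1→3 → ∅
[4] deliver 3→0 → N0(foll b7 [-])
[5] deliver 0→3 → N3(lead b7 [-])
[6] propose(3,'p') → ∅
[7] deliver 3→1 → N1(foll b7 [p])
[8] deliver 1→3 → ∅
[9] deliver 3→0 → N0(foll b7 [p])
[10] deliver 0→3 → N3(lead b7 [p])
[11] timeout(2) → N2(cand b6 [-])
[12] deliver 2→1 → ∅

p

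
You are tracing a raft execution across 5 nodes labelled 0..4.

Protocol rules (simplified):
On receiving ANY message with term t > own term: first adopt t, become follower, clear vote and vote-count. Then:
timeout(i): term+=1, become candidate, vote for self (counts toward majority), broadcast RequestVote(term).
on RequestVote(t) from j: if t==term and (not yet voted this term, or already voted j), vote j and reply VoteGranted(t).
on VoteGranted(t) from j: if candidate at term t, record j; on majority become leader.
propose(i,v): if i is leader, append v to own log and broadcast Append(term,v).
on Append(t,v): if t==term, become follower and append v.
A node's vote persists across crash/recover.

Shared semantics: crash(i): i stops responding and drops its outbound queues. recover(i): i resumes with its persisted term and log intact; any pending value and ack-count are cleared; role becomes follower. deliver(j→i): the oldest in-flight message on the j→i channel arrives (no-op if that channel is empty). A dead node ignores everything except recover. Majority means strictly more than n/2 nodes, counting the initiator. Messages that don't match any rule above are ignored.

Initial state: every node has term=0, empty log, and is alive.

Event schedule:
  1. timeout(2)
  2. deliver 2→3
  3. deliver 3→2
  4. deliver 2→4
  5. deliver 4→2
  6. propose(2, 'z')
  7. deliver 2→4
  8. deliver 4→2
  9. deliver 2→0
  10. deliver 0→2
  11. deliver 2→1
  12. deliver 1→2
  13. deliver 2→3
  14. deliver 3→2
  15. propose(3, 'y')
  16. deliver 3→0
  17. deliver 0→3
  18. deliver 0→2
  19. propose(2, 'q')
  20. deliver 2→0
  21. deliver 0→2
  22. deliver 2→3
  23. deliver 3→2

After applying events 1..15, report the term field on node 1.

1

e1 timeout(2): 2[cand,t=1,-]
e2 deliver 2→3: 3[foll,t=1,-]
e3 deliver 3→2: ·
e4 deliver 2→4: 4[foll,t=1,-]
e5 deliver 4→2: 2[lead,t=1,-]
e6 propose(2,'z'): 2[lead,t=1,z]
e7 deliver 2→4: 4[foll,t=1,z]
e8 deliver 4→2: ·
e9 deliver 2→0: 0[foll,t=1,-]
e10 deliver 0→2: ·
e11 deliver 2→1: 1[foll,t=1,-]
e12 deliver 1→2: ·
e13 deliver 2→3: 3[foll,t=1,z]
e14 deliver 3→2: ·
e15 propose(3,'y'): ·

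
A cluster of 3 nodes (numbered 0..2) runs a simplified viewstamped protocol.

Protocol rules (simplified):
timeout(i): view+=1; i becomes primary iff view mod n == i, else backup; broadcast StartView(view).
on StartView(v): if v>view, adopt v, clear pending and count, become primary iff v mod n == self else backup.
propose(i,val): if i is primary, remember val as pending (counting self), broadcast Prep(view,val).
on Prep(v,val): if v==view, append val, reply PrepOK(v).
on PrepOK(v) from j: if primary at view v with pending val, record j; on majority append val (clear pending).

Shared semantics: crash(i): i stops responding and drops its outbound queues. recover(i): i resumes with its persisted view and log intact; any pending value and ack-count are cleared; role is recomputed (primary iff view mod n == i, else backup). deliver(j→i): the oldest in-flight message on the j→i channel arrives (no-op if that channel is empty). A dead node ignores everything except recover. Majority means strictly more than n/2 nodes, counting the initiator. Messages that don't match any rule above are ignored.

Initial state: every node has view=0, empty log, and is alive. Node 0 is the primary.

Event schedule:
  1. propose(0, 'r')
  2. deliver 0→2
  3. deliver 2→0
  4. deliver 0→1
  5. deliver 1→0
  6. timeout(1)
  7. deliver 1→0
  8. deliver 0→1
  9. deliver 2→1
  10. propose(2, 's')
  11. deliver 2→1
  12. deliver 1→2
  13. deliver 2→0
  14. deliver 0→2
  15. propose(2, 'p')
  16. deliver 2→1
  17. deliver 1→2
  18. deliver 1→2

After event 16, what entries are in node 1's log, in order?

r

step 1 propose(0,'r'): —
step 2 deliver 0→2: 2={back,v=0,log=r}
step 3 deliver 2→0: 0={prim,v=0,log=r}
step 4 deliver 0→1: 1={back,v=0,log=r}
step 5 deliver 1→0: —
step 6 timeout(1): 1={prim,v=1,log=r}
step 7 deliver 1→0: 0={back,v=1,log=r}
step 8 deliver 0→1: —
step 9 deliver 2→1: —
step 10 propose(2,'s'): —
step 11 deliver 2→1: —
step 12 deliver 1→2: 2={back,v=1,log=r}
step 13 deliver 2→0: —
step 14 deliver 0→2: —
step 15 propose(2,'p'): —
step 16 deliver 2→1: —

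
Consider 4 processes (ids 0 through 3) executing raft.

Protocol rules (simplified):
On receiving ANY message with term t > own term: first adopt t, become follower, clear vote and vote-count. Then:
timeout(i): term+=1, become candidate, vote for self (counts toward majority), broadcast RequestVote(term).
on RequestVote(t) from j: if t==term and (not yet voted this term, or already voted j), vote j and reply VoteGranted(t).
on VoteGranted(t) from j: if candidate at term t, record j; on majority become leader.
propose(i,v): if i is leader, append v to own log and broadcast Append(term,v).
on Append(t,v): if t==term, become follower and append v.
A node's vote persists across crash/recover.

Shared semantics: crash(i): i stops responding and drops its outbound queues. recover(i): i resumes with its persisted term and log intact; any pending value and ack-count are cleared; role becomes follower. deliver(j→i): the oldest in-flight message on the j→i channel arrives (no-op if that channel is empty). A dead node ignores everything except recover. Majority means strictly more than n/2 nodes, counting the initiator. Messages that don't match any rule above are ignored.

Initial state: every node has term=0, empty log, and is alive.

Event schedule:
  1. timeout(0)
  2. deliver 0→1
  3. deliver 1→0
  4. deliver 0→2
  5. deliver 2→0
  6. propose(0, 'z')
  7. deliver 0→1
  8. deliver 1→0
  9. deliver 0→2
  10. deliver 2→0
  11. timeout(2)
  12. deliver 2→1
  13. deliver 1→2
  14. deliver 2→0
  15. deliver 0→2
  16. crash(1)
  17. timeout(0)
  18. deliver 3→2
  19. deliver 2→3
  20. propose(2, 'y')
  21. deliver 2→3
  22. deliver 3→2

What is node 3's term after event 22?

2

1. timeout(0):  <0:cand t1 ->
2. deliver 0→1:  <1:foll t1 ->
3. deliver 1→0:  nop
4. deliver 0→2:  <2:foll t1 ->
5. deliver 2→0:  <0:lead t1 ->
6. propose(0,'z'):  <0:lead t1 z>
7. deliver 0→1:  <1:foll t1 z>
8. deliver 1→0:  nop
9. deliver 0→2:  <2:foll t1 z>
10. deliver 2→0:  nop
11. timeout(2):  <2:cand t2 z>
12. deliver 2→1:  <1:foll t2 z>
13. deliver 1→2:  nop
14. deliver 2→0:  <0:foll t2 z>
15. deliver 0→2:  <2:lead t2 z>
16. crash(1):  <1:✗foll t2 z>
17. timeout(0):  <0:cand t3 z>
18. deliver 3→2:  nop
19. deliver 2→3:  <3:foll t2 ->
20. propose(2,'y'):  <2:lead t2 z,y>
21. deliver 2→3:  <3:foll t2 y>
22. deliver 3→2:  nop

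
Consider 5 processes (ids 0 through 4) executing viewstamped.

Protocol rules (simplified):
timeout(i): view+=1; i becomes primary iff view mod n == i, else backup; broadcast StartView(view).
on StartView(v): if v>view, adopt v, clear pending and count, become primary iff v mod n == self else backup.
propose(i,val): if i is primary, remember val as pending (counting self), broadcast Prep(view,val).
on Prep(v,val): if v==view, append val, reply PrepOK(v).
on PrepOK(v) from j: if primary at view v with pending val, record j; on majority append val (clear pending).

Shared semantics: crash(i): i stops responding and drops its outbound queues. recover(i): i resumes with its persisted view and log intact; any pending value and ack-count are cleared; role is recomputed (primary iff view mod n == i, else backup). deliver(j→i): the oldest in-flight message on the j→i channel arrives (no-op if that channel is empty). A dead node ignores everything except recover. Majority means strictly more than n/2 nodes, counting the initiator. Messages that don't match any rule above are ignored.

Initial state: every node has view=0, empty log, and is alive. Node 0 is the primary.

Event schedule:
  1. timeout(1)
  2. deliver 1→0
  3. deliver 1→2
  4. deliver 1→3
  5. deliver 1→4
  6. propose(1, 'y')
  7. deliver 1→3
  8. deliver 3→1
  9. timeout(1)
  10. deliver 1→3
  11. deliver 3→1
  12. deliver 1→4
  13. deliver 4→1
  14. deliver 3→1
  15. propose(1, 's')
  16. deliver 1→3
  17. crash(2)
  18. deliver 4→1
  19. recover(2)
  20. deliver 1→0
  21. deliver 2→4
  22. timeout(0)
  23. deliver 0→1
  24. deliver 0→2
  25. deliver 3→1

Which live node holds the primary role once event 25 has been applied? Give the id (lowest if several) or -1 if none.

2

[1] timeout(1) → N1(prim v1 [-])
[2] deliver 1→0 → N0(back v1 [-])
[3] deliver 1→2 → N2(back v1 [-])
[4] deliver 1→3 → N3(back v1 [-])
[5] deliver 1→4 → N4(back v1 [-])
[6] propose(1,'y') → ∅
[7] deliver 1→3 → N3(back v1 [y])
[8] deliver 3→1 → ∅
[9] timeout(1) → N1(back v2 [-])
[10] deliver 1→3 → N3(back v2 [y])
[11] deliver 3→1 → ∅
[12] deliver 1→4 → N4(back v1 [y])
[13] deliver 4→1 → ∅
[14] deliver 3→1 → ∅
[15] propose(1,'s') → ∅
[16] deliver 1→3 → ∅
[17] crash(2) → N2(✗back v1 [-])
[18] deliver 4→1 → ∅
[19] recover(2) → N2(back v1 [-])
[20] deliver 1→0 → N0(back v1 [y])
[21] deliver 2→4 → ∅
[22] timeout(0) → N0(back v2 [y])
[23] deliver 0→1 → ∅
[24] deliver 0→2 → N2(prim v2 [-])
[25] deliver 3→1 → ∅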